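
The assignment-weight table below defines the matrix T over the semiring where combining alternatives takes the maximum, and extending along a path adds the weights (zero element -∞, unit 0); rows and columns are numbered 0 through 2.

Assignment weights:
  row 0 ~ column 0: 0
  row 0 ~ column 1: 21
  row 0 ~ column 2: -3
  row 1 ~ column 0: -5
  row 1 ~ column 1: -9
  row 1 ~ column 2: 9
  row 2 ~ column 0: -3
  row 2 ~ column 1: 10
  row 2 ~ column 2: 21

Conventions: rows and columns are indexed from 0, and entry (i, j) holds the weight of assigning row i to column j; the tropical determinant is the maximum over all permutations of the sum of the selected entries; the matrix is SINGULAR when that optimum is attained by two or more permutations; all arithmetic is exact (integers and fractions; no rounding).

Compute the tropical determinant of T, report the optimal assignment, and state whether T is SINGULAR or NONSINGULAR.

σ = (0, 1, 2): 0 + (-9) + 21 = 12
σ = (0, 2, 1): 0 + 9 + 10 = 19
σ = (1, 0, 2): 21 + (-5) + 21 = 37
σ = (1, 2, 0): 21 + 9 + (-3) = 27
σ = (2, 0, 1): (-3) + (-5) + 10 = 2
σ = (2, 1, 0): (-3) + (-9) + (-3) = -15
Optimal value attained by: σ = (1, 0, 2).
Answer: det⊕(T) = 37; verdict: NONSINGULAR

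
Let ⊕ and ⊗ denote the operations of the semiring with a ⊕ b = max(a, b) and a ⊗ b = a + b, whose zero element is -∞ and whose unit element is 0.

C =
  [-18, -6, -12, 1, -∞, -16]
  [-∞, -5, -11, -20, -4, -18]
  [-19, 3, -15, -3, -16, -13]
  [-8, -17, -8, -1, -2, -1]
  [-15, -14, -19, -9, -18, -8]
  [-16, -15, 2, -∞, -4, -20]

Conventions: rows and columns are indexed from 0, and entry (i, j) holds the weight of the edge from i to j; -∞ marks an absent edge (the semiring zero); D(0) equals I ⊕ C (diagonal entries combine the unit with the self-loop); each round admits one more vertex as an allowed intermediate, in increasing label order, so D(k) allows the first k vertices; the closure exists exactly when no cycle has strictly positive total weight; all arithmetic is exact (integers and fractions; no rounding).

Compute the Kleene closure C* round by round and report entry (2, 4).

D(0):
  [0, -6, -12, 1, -∞, -16]
  [-∞, 0, -11, -20, -4, -18]
  [-19, 3, 0, -3, -16, -13]
  [-8, -17, -8, 0, -2, -1]
  [-15, -14, -19, -9, 0, -8]
  [-16, -15, 2, -∞, -4, 0]
D(1):
  [0, -6, -12, 1, -∞, -16]
  [-∞, 0, -11, -20, -4, -18]
  [-19, 3, 0, -3, -16, -13]
  [-8, -14, -8, 0, -2, -1]
  [-15, -14, -19, -9, 0, -8]
  [-16, -15, 2, -15, -4, 0]
D(2):
  [0, -6, -12, 1, -10, -16]
  [-∞, 0, -11, -20, -4, -18]
  [-19, 3, 0, -3, -1, -13]
  [-8, -14, -8, 0, -2, -1]
  [-15, -14, -19, -9, 0, -8]
  [-16, -15, 2, -15, -4, 0]
D(3):
  [0, -6, -12, 1, -10, -16]
  [-30, 0, -11, -14, -4, -18]
  [-19, 3, 0, -3, -1, -13]
  [-8, -5, -8, 0, -2, -1]
  [-15, -14, -19, -9, 0, -8]
  [-16, 5, 2, -1, 1, 0]
D(4):
  [0, -4, -7, 1, -1, 0]
  [-22, 0, -11, -14, -4, -15]
  [-11, 3, 0, -3, -1, -4]
  [-8, -5, -8, 0, -2, -1]
  [-15, -14, -17, -9, 0, -8]
  [-9, 5, 2, -1, 1, 0]
D(5):
  [0, -4, -7, 1, -1, 0]
  [-19, 0, -11, -13, -4, -12]
  [-11, 3, 0, -3, -1, -4]
  [-8, -5, -8, 0, -2, -1]
  [-15, -14, -17, -9, 0, -8]
  [-9, 5, 2, -1, 1, 0]
D(6):
  [0, 5, 2, 1, 1, 0]
  [-19, 0, -10, -13, -4, -12]
  [-11, 3, 0, -3, -1, -4]
  [-8, 4, 1, 0, 0, -1]
  [-15, -3, -6, -9, 0, -8]
  [-9, 5, 2, -1, 1, 0]
Answer: C*[2][4] = -1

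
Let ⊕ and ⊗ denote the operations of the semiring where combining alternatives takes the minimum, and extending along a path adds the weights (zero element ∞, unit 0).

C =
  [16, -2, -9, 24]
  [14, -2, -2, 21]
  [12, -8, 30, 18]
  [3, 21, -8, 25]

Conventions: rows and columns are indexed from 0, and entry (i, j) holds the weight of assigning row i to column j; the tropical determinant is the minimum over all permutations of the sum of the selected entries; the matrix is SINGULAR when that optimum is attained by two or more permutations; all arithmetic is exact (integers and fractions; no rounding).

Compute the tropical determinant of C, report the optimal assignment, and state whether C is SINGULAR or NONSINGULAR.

σ = (0, 1, 2, 3): 16 + (-2) + 30 + 25 = 69
σ = (0, 1, 3, 2): 16 + (-2) + 18 + (-8) = 24
σ = (0, 2, 1, 3): 16 + (-2) + (-8) + 25 = 31
σ = (0, 2, 3, 1): 16 + (-2) + 18 + 21 = 53
σ = (0, 3, 1, 2): 16 + 21 + (-8) + (-8) = 21
σ = (0, 3, 2, 1): 16 + 21 + 30 + 21 = 88
σ = (1, 0, 2, 3): (-2) + 14 + 30 + 25 = 67
σ = (1, 0, 3, 2): (-2) + 14 + 18 + (-8) = 22
σ = (1, 2, 0, 3): (-2) + (-2) + 12 + 25 = 33
σ = (1, 2, 3, 0): (-2) + (-2) + 18 + 3 = 17
σ = (1, 3, 0, 2): (-2) + 21 + 12 + (-8) = 23
σ = (1, 3, 2, 0): (-2) + 21 + 30 + 3 = 52
σ = (2, 0, 1, 3): (-9) + 14 + (-8) + 25 = 22
σ = (2, 0, 3, 1): (-9) + 14 + 18 + 21 = 44
σ = (2, 1, 0, 3): (-9) + (-2) + 12 + 25 = 26
σ = (2, 1, 3, 0): (-9) + (-2) + 18 + 3 = 10
σ = (2, 3, 0, 1): (-9) + 21 + 12 + 21 = 45
σ = (2, 3, 1, 0): (-9) + 21 + (-8) + 3 = 7
σ = (3, 0, 1, 2): 24 + 14 + (-8) + (-8) = 22
σ = (3, 0, 2, 1): 24 + 14 + 30 + 21 = 89
σ = (3, 1, 0, 2): 24 + (-2) + 12 + (-8) = 26
σ = (3, 1, 2, 0): 24 + (-2) + 30 + 3 = 55
σ = (3, 2, 0, 1): 24 + (-2) + 12 + 21 = 55
σ = (3, 2, 1, 0): 24 + (-2) + (-8) + 3 = 17
Optimal value attained by: σ = (2, 3, 1, 0).
Answer: det⊕(C) = 7; verdict: NONSINGULAR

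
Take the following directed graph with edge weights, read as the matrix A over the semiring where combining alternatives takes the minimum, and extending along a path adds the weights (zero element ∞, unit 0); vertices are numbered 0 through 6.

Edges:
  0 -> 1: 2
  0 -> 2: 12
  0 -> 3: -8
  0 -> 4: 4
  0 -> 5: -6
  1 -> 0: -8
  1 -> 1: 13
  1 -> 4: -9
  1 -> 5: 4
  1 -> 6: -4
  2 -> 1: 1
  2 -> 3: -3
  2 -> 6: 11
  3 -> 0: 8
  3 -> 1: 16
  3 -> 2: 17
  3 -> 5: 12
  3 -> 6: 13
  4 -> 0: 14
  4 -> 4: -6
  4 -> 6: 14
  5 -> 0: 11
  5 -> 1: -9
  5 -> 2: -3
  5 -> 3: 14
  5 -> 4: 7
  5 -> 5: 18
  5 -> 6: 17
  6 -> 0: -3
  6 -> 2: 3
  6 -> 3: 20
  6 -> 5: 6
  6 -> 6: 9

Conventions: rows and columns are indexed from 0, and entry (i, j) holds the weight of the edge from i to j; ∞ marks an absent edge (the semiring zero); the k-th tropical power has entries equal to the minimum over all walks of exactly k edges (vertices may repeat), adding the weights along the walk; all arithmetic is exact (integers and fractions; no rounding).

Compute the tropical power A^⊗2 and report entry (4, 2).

A^⊗2:
  [-6, -15, -9, 8, -7, 4, -2]
  [-7, -6, -1, -16, -15, -14, 5]
  [-7, 13, 14, 31, -8, 5, -3]
  [8, 3, 9, 0, 7, 2, 12]
  [8, 16, 17, 6, -12, 8, 8]
  [-17, -2, 15, -6, -18, -5, -13]
  [6, -3, 3, -11, 1, -9, 14]
Key observation: the optimum is the walk 4->6->2, with weight 14 + 3 = 17.
Optimal value attained by: walk 4->6->2.
Answer: (A^⊗2)[4][2] = 17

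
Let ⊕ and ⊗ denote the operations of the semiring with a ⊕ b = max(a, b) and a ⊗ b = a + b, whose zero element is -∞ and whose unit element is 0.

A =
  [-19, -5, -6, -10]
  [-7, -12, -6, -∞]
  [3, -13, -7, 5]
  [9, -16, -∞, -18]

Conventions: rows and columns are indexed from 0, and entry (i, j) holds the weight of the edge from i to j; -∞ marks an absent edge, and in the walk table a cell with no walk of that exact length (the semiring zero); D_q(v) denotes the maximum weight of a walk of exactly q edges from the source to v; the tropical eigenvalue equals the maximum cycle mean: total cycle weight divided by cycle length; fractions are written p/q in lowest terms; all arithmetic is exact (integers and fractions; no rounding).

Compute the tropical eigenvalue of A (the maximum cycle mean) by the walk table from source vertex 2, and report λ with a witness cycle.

q=0: [-∞, -∞, 0, -∞]
q=1: [3, -13, -7, 5]
q=2: [14, -2, -3, -2]
q=3: [7, 9, 8, 4]
q=4: [13, 2, 3, 13]
Optimal cycle mean attained by: cycle 0->2->3->0, total (-6) + 5 + 9, length 3.
Answer: λ = 8/3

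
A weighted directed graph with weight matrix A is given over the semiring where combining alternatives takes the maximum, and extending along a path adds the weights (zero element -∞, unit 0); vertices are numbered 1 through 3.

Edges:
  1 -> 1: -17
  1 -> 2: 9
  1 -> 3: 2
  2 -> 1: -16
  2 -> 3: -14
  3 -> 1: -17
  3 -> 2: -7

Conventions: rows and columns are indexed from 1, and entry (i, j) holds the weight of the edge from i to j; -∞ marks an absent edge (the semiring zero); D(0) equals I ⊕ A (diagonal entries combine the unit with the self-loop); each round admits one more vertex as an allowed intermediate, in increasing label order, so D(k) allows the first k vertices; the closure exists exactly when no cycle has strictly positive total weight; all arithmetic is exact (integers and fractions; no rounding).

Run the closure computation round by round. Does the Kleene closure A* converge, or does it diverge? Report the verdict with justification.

D(0):
  [0, 9, 2]
  [-16, 0, -14]
  [-17, -7, 0]
D(1):
  [0, 9, 2]
  [-16, 0, -14]
  [-17, -7, 0]
D(2):
  [0, 9, 2]
  [-16, 0, -14]
  [-17, -7, 0]
D(3):
  [0, 9, 2]
  [-16, 0, -14]
  [-17, -7, 0]
Key observation: every diagonal entry stays at the unit through all rounds, so no improving cycle exists.
Answer: CONVERGES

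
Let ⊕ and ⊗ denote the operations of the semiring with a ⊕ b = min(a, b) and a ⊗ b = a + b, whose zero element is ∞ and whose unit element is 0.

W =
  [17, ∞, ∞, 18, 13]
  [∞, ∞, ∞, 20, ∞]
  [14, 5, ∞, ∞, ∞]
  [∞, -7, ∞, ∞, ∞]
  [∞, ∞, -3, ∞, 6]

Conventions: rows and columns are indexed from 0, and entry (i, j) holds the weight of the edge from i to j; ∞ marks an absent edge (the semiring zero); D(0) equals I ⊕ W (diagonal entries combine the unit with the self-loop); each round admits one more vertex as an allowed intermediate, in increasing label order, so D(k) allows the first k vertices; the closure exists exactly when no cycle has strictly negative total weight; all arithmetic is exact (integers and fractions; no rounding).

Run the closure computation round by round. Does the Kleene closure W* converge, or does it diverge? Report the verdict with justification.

D(0):
  [0, ∞, ∞, 18, 13]
  [∞, 0, ∞, 20, ∞]
  [14, 5, 0, ∞, ∞]
  [∞, -7, ∞, 0, ∞]
  [∞, ∞, -3, ∞, 0]
D(1):
  [0, ∞, ∞, 18, 13]
  [∞, 0, ∞, 20, ∞]
  [14, 5, 0, 32, 27]
  [∞, -7, ∞, 0, ∞]
  [∞, ∞, -3, ∞, 0]
D(2):
  [0, ∞, ∞, 18, 13]
  [∞, 0, ∞, 20, ∞]
  [14, 5, 0, 25, 27]
  [∞, -7, ∞, 0, ∞]
  [∞, ∞, -3, ∞, 0]
D(3):
  [0, ∞, ∞, 18, 13]
  [∞, 0, ∞, 20, ∞]
  [14, 5, 0, 25, 27]
  [∞, -7, ∞, 0, ∞]
  [11, 2, -3, 22, 0]
D(4):
  [0, 11, ∞, 18, 13]
  [∞, 0, ∞, 20, ∞]
  [14, 5, 0, 25, 27]
  [∞, -7, ∞, 0, ∞]
  [11, 2, -3, 22, 0]
D(5):
  [0, 11, 10, 18, 13]
  [∞, 0, ∞, 20, ∞]
  [14, 5, 0, 25, 27]
  [∞, -7, ∞, 0, ∞]
  [11, 2, -3, 22, 0]
Key observation: every diagonal entry stays at the unit through all rounds, so no improving cycle exists.
Answer: CONVERGES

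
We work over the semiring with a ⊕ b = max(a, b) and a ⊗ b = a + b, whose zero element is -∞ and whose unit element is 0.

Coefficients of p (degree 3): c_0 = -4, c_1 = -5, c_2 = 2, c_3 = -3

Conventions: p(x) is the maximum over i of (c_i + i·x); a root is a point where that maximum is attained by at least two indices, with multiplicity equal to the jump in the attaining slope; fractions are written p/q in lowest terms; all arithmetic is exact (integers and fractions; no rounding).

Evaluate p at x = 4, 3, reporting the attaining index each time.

p(4) = max(-4+0·4=-4, -5+1·4=-1, 2+2·4=10, -3+3·4=9) = 10 (attained by i=2)
p(3) = max(-4+0·3=-4, -5+1·3=-2, 2+2·3=8, -3+3·3=6) = 8 (attained by i=2)
Answer: p(4) = 10; p(3) = 8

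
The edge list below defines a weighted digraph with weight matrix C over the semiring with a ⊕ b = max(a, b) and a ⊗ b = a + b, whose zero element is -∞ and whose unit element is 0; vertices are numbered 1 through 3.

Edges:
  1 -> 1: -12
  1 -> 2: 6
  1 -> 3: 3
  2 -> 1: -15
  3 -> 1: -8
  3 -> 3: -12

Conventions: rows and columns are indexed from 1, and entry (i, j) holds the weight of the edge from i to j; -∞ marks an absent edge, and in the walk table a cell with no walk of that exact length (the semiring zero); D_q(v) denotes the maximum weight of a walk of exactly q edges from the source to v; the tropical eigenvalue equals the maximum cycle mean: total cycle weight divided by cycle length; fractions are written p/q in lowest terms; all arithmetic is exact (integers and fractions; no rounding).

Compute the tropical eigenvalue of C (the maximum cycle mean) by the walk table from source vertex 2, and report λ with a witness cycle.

q=0: [-∞, 0, -∞]
q=1: [-15, -∞, -∞]
q=2: [-27, -9, -12]
q=3: [-20, -21, -24]
Optimal cycle mean attained by: cycle 1->3->1, total 3 + (-8), length 2.
Answer: λ = -5/2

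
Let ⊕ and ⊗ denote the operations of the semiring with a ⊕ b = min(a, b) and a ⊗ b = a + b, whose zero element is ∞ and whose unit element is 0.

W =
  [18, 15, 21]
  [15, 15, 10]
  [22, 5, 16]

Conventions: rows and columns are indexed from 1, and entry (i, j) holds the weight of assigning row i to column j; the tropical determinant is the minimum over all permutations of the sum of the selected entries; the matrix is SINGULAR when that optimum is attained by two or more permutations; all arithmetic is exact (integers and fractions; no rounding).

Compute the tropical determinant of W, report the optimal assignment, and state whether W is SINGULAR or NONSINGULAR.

σ = (1, 2, 3): 18 + 15 + 16 = 49
σ = (1, 3, 2): 18 + 10 + 5 = 33
σ = (2, 1, 3): 15 + 15 + 16 = 46
σ = (2, 3, 1): 15 + 10 + 22 = 47
σ = (3, 1, 2): 21 + 15 + 5 = 41
σ = (3, 2, 1): 21 + 15 + 22 = 58
Optimal value attained by: σ = (1, 3, 2).
Answer: det⊕(W) = 33; verdict: NONSINGULAR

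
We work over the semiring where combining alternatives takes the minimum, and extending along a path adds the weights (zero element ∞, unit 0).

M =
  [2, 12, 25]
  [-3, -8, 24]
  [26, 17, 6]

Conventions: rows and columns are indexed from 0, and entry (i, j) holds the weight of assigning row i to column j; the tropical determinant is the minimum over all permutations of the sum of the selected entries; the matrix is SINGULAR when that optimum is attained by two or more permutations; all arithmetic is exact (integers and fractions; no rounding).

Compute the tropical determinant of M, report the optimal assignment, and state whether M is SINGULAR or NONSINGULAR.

σ = (0, 1, 2): 2 + (-8) + 6 = 0
σ = (0, 2, 1): 2 + 24 + 17 = 43
σ = (1, 0, 2): 12 + (-3) + 6 = 15
σ = (1, 2, 0): 12 + 24 + 26 = 62
σ = (2, 0, 1): 25 + (-3) + 17 = 39
σ = (2, 1, 0): 25 + (-8) + 26 = 43
Optimal value attained by: σ = (0, 1, 2).
Answer: det⊕(M) = 0; verdict: NONSINGULAR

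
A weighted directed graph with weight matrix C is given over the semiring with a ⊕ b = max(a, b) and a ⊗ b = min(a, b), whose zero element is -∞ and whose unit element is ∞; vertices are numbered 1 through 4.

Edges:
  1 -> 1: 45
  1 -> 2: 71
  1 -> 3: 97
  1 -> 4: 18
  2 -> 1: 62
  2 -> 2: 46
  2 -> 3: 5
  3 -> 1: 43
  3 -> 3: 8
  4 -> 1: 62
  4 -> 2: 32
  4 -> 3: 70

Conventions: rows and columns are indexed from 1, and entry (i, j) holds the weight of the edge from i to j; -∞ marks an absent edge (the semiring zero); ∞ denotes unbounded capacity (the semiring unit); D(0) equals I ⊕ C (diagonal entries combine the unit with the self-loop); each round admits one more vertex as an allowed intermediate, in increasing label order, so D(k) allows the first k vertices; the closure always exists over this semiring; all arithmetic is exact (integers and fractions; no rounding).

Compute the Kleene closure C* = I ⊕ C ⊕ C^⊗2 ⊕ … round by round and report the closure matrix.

D(0):
  [∞, 71, 97, 18]
  [62, ∞, 5, -∞]
  [43, -∞, ∞, -∞]
  [62, 32, 70, ∞]
D(1):
  [∞, 71, 97, 18]
  [62, ∞, 62, 18]
  [43, 43, ∞, 18]
  [62, 62, 70, ∞]
D(2):
  [∞, 71, 97, 18]
  [62, ∞, 62, 18]
  [43, 43, ∞, 18]
  [62, 62, 70, ∞]
D(3):
  [∞, 71, 97, 18]
  [62, ∞, 62, 18]
  [43, 43, ∞, 18]
  [62, 62, 70, ∞]
D(4):
  [∞, 71, 97, 18]
  [62, ∞, 62, 18]
  [43, 43, ∞, 18]
  [62, 62, 70, ∞]
Answer: C* = [[∞, 71, 97, 18], [62, ∞, 62, 18], [43, 43, ∞, 18], [62, 62, 70, ∞]]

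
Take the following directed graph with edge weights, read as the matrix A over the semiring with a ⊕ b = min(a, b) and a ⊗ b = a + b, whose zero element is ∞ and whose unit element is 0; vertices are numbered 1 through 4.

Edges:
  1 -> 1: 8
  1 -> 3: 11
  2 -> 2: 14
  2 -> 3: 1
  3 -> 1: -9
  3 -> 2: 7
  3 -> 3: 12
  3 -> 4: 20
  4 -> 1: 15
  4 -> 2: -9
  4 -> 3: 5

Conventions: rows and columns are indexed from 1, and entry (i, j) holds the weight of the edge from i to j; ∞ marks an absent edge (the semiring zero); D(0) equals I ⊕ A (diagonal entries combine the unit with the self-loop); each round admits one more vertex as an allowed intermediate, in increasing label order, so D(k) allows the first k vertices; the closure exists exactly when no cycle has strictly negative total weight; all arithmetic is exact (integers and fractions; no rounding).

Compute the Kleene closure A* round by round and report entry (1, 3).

D(0):
  [0, ∞, 11, ∞]
  [∞, 0, 1, ∞]
  [-9, 7, 0, 20]
  [15, -9, 5, 0]
D(1):
  [0, ∞, 11, ∞]
  [∞, 0, 1, ∞]
  [-9, 7, 0, 20]
  [15, -9, 5, 0]
D(2):
  [0, ∞, 11, ∞]
  [∞, 0, 1, ∞]
  [-9, 7, 0, 20]
  [15, -9, -8, 0]
D(3):
  [0, 18, 11, 31]
  [-8, 0, 1, 21]
  [-9, 7, 0, 20]
  [-17, -9, -8, 0]
D(4):
  [0, 18, 11, 31]
  [-8, 0, 1, 21]
  [-9, 7, 0, 20]
  [-17, -9, -8, 0]
Answer: A*[1][3] = 11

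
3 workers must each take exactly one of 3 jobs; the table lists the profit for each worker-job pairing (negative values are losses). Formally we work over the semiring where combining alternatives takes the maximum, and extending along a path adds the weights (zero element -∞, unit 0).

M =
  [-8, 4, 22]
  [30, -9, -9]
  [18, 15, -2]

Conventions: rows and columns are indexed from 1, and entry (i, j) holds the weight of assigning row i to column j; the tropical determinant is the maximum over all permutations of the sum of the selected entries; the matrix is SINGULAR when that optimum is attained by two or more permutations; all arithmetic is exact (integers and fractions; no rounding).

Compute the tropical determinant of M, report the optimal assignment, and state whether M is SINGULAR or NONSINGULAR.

σ = (1, 2, 3): (-8) + (-9) + (-2) = -19
σ = (1, 3, 2): (-8) + (-9) + 15 = -2
σ = (2, 1, 3): 4 + 30 + (-2) = 32
σ = (2, 3, 1): 4 + (-9) + 18 = 13
σ = (3, 1, 2): 22 + 30 + 15 = 67
σ = (3, 2, 1): 22 + (-9) + 18 = 31
Optimal value attained by: σ = (3, 1, 2).
Answer: det⊕(M) = 67; verdict: NONSINGULAR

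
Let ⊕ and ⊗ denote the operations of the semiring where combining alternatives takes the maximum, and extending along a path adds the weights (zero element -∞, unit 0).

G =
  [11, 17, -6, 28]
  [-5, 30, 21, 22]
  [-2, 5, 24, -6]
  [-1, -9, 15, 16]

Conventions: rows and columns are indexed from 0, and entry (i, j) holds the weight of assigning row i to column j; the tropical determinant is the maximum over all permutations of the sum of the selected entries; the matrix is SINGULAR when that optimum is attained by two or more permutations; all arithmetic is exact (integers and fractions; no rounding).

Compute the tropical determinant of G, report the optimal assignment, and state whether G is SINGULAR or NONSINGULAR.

σ = (0, 1, 2, 3): 11 + 30 + 24 + 16 = 81
σ = (0, 1, 3, 2): 11 + 30 + (-6) + 15 = 50
σ = (0, 2, 1, 3): 11 + 21 + 5 + 16 = 53
σ = (0, 2, 3, 1): 11 + 21 + (-6) + (-9) = 17
σ = (0, 3, 1, 2): 11 + 22 + 5 + 15 = 53
σ = (0, 3, 2, 1): 11 + 22 + 24 + (-9) = 48
σ = (1, 0, 2, 3): 17 + (-5) + 24 + 16 = 52
σ = (1, 0, 3, 2): 17 + (-5) + (-6) + 15 = 21
σ = (1, 2, 0, 3): 17 + 21 + (-2) + 16 = 52
σ = (1, 2, 3, 0): 17 + 21 + (-6) + (-1) = 31
σ = (1, 3, 0, 2): 17 + 22 + (-2) + 15 = 52
σ = (1, 3, 2, 0): 17 + 22 + 24 + (-1) = 62
σ = (2, 0, 1, 3): (-6) + (-5) + 5 + 16 = 10
σ = (2, 0, 3, 1): (-6) + (-5) + (-6) + (-9) = -26
σ = (2, 1, 0, 3): (-6) + 30 + (-2) + 16 = 38
σ = (2, 1, 3, 0): (-6) + 30 + (-6) + (-1) = 17
σ = (2, 3, 0, 1): (-6) + 22 + (-2) + (-9) = 5
σ = (2, 3, 1, 0): (-6) + 22 + 5 + (-1) = 20
σ = (3, 0, 1, 2): 28 + (-5) + 5 + 15 = 43
σ = (3, 0, 2, 1): 28 + (-5) + 24 + (-9) = 38
σ = (3, 1, 0, 2): 28 + 30 + (-2) + 15 = 71
σ = (3, 1, 2, 0): 28 + 30 + 24 + (-1) = 81
σ = (3, 2, 0, 1): 28 + 21 + (-2) + (-9) = 38
σ = (3, 2, 1, 0): 28 + 21 + 5 + (-1) = 53
Optimal value attained by: σ = (0, 1, 2, 3).
Answer: det⊕(G) = 81; verdict: SINGULAR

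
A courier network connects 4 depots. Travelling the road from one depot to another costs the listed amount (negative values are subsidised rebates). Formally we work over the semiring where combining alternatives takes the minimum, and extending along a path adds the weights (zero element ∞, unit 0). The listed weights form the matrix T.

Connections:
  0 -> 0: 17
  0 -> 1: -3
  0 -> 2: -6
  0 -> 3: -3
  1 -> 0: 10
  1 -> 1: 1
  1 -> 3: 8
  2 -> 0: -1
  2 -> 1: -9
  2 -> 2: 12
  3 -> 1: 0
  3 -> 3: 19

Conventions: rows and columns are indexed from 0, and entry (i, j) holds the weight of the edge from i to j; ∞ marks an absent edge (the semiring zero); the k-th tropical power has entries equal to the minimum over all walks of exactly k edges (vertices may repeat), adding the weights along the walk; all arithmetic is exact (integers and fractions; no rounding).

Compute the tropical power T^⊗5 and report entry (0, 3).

T^⊗2:
  [-7, -15, 6, 5]
  [11, 2, 4, 7]
  [1, -8, -7, -4]
  [10, 1, ∞, 8]
T^⊗3:
  [-5, -14, -13, -10]
  [3, -5, 5, 8]
  [-8, -16, -5, -2]
  [11, 2, 4, 7]
T^⊗4:
  [-14, -22, -11, -8]
  [4, -4, -3, 0]
  [-6, -15, -14, -11]
  [3, -5, 5, 8]
T^⊗5:
  [-12, -21, -20, -17]
  [-4, -12, -2, 1]
  [-15, -23, -12, -9]
  [4, -4, -3, 0]
Key observation: the optimum is the walk 0->2->0->2->0->3, with weight (-6) + (-1) + (-6) + (-1) + (-3) = -17.
Optimal value attained by: walk 0->2->0->2->0->3.
Answer: (T^⊗5)[0][3] = -17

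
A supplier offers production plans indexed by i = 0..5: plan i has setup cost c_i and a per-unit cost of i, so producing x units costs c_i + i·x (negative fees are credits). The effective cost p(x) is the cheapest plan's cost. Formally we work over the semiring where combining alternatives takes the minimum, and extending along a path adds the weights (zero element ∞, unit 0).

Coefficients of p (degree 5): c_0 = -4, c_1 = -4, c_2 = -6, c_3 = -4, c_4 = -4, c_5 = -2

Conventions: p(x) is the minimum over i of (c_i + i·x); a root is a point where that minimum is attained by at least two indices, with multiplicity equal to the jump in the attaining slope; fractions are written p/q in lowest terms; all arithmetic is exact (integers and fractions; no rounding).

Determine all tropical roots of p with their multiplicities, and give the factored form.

hull edge (i=0, c=-4) to (i=2, c=-6): slope -1, span 2
hull edge (i=2, c=-6) to (i=4, c=-4): slope 1, span 2
hull edge (i=4, c=-4) to (i=5, c=-2): slope 2, span 1
Factored form: p(x) = -2 ⊗ (x ⊕ (-2)) ⊗ (x ⊕ (-1)) ⊗ (x ⊕ (-1)) ⊗ (x ⊕ 1) ⊗ (x ⊕ 1)
Answer: roots = -2 (mult 1), -1 (mult 2), 1 (mult 2)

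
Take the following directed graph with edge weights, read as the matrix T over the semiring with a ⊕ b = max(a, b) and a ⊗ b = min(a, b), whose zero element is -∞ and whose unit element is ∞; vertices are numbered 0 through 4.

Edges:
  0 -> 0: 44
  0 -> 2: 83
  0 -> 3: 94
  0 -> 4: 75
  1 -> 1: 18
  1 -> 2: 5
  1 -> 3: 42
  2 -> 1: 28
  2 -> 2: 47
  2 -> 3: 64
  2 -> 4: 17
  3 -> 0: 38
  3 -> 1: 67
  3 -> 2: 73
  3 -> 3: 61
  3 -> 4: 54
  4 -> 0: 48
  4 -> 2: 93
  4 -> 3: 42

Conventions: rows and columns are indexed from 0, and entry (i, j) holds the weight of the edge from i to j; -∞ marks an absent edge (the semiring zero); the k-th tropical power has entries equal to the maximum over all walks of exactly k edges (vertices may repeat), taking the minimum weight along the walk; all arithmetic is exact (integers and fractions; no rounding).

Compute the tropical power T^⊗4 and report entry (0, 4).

T^⊗2:
  [48, 67, 75, 64, 54]
  [38, 42, 42, 42, 42]
  [38, 64, 64, 61, 54]
  [48, 61, 61, 64, 54]
  [44, 42, 48, 64, 48]
T^⊗3:
  [48, 64, 64, 64, 54]
  [42, 42, 42, 42, 42]
  [48, 61, 61, 64, 54]
  [48, 64, 64, 61, 54]
  [48, 64, 64, 61, 54]
T^⊗4:
  [48, 64, 64, 64, 54]
  [42, 42, 42, 42, 42]
  [48, 64, 64, 61, 54]
  [48, 61, 61, 64, 54]
  [48, 61, 61, 64, 54]
Key observation: the optimum is the walk 0->2->3->3->4, with weight 83 min 64 min 61 min 54 = 54.
Optimal value attained by: walk 0->2->3->3->4.
Answer: (T^⊗4)[0][4] = 54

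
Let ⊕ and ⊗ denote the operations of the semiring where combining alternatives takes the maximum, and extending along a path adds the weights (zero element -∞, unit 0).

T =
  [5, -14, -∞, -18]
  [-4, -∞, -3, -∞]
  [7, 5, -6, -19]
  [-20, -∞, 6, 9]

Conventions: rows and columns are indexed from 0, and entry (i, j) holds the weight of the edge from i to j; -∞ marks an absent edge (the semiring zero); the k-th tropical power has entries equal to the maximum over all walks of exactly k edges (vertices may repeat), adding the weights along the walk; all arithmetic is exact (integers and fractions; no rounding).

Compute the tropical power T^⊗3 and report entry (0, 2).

T^⊗2:
  [10, -9, -12, -9]
  [4, 2, -9, -22]
  [12, -1, 2, -10]
  [13, 11, 15, 18]
T^⊗3:
  [15, -4, -3, 0]
  [9, -4, -1, -13]
  [17, 7, -4, -1]
  [22, 20, 24, 27]
Key observation: the optimum is the walk 0->3->3->2, with weight (-18) + 9 + 6 = -3.
Optimal value attained by: walk 0->3->3->2.
Answer: (T^⊗3)[0][2] = -3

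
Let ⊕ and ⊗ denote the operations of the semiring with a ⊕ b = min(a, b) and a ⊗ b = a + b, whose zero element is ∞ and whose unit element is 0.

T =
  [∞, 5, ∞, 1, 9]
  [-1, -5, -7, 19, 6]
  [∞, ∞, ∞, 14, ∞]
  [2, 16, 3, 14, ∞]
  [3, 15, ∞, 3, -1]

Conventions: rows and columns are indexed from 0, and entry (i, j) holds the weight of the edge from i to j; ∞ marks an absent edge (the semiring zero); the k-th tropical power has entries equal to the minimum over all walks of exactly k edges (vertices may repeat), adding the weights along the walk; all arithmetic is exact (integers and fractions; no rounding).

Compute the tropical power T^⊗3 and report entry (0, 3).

T^⊗2:
  [3, 0, -2, 12, 8]
  [-6, -10, -12, 0, 1]
  [16, 30, 17, 28, ∞]
  [15, 7, 9, 3, 11]
  [2, 8, 6, 2, -2]
T^⊗3:
  [-1, -5, -7, 4, 6]
  [-11, -15, -17, -5, -4]
  [29, 21, 23, 17, 25]
  [5, 2, 0, 14, 10]
  [1, 3, 1, 1, -3]
Key observation: the optimum is the walk 0->3->0->3, with weight 1 + 2 + 1 = 4.
Optimal value attained by: walk 0->3->0->3.
Answer: (T^⊗3)[0][3] = 4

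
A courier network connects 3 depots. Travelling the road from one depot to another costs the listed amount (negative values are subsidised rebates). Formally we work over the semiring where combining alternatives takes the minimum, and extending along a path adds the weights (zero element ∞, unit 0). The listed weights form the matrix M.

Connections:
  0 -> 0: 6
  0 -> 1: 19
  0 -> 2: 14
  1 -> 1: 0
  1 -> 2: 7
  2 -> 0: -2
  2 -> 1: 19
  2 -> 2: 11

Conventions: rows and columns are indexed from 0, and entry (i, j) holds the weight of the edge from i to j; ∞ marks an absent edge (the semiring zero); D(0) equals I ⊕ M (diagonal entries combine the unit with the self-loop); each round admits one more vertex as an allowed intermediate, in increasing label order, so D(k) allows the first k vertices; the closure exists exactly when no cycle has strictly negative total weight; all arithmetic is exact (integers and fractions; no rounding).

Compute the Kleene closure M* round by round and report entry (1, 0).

D(0):
  [0, 19, 14]
  [∞, 0, 7]
  [-2, 19, 0]
D(1):
  [0, 19, 14]
  [∞, 0, 7]
  [-2, 17, 0]
D(2):
  [0, 19, 14]
  [∞, 0, 7]
  [-2, 17, 0]
D(3):
  [0, 19, 14]
  [5, 0, 7]
  [-2, 17, 0]
Answer: M*[1][0] = 5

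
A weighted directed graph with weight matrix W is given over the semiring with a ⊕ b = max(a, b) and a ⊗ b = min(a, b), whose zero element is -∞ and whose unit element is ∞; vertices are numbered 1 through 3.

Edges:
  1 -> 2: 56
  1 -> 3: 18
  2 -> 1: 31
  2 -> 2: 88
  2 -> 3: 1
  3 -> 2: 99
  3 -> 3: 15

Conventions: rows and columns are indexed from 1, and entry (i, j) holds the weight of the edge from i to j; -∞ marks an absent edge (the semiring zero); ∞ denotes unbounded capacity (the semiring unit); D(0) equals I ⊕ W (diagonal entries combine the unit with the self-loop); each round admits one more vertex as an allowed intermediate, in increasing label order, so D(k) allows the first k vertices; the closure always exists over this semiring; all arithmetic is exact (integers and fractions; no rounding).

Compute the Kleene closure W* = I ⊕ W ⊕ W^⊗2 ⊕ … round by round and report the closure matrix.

D(0):
  [∞, 56, 18]
  [31, ∞, 1]
  [-∞, 99, ∞]
D(1):
  [∞, 56, 18]
  [31, ∞, 18]
  [-∞, 99, ∞]
D(2):
  [∞, 56, 18]
  [31, ∞, 18]
  [31, 99, ∞]
D(3):
  [∞, 56, 18]
  [31, ∞, 18]
  [31, 99, ∞]
Answer: W* = [[∞, 56, 18], [31, ∞, 18], [31, 99, ∞]]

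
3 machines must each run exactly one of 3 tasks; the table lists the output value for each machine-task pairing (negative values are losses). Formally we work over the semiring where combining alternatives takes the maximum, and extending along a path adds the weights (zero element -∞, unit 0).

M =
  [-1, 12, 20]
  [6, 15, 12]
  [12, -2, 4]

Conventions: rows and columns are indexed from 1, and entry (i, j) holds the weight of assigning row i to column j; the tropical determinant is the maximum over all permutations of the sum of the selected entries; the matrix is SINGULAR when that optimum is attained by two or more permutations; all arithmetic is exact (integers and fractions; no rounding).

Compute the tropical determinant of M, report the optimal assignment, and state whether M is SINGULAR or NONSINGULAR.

σ = (1, 2, 3): (-1) + 15 + 4 = 18
σ = (1, 3, 2): (-1) + 12 + (-2) = 9
σ = (2, 1, 3): 12 + 6 + 4 = 22
σ = (2, 3, 1): 12 + 12 + 12 = 36
σ = (3, 1, 2): 20 + 6 + (-2) = 24
σ = (3, 2, 1): 20 + 15 + 12 = 47
Optimal value attained by: σ = (3, 2, 1).
Answer: det⊕(M) = 47; verdict: NONSINGULAR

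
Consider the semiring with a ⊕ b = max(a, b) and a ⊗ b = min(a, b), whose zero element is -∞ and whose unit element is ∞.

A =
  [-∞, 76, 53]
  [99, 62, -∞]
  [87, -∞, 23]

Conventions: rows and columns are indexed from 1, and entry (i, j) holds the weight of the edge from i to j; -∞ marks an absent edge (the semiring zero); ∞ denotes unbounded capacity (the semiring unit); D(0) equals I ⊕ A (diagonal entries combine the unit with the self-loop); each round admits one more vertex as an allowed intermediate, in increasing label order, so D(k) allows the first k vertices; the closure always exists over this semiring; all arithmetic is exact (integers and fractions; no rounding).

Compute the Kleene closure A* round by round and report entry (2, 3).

D(0):
  [∞, 76, 53]
  [99, ∞, -∞]
  [87, -∞, ∞]
D(1):
  [∞, 76, 53]
  [99, ∞, 53]
  [87, 76, ∞]
D(2):
  [∞, 76, 53]
  [99, ∞, 53]
  [87, 76, ∞]
D(3):
  [∞, 76, 53]
  [99, ∞, 53]
  [87, 76, ∞]
Answer: A*[2][3] = 53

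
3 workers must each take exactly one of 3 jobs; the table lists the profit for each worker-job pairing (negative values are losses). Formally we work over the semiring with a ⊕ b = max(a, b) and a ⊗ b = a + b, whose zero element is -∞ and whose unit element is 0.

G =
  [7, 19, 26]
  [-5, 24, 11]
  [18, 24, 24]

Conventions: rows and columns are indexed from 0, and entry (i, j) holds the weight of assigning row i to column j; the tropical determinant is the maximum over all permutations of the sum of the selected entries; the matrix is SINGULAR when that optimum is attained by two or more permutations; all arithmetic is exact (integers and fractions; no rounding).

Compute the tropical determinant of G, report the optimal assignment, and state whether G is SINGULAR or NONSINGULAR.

σ = (0, 1, 2): 7 + 24 + 24 = 55
σ = (0, 2, 1): 7 + 11 + 24 = 42
σ = (1, 0, 2): 19 + (-5) + 24 = 38
σ = (1, 2, 0): 19 + 11 + 18 = 48
σ = (2, 0, 1): 26 + (-5) + 24 = 45
σ = (2, 1, 0): 26 + 24 + 18 = 68
Optimal value attained by: σ = (2, 1, 0).
Answer: det⊕(G) = 68; verdict: NONSINGULAR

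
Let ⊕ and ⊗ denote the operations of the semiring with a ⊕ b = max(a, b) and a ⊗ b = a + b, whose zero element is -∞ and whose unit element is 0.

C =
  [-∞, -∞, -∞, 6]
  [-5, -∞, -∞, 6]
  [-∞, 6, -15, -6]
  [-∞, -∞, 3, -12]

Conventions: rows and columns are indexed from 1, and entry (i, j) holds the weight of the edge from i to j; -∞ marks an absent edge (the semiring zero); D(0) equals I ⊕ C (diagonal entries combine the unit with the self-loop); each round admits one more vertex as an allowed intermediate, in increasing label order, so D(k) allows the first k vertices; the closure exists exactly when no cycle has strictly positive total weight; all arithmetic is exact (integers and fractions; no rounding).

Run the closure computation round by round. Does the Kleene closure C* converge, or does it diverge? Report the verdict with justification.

D(0):
  [0, -∞, -∞, 6]
  [-5, 0, -∞, 6]
  [-∞, 6, 0, -6]
  [-∞, -∞, 3, 0]
D(1):
  [0, -∞, -∞, 6]
  [-5, 0, -∞, 6]
  [-∞, 6, 0, -6]
  [-∞, -∞, 3, 0]
D(2):
  [0, -∞, -∞, 6]
  [-5, 0, -∞, 6]
  [1, 6, 0, 12]
  [-∞, -∞, 3, 0]
Detection: at round 3, diagonal entry (4, 4) turns strictly positive.
Key observation: the cycle 4->3->2->1->4 has total weight 3 + 6 + (-5) + 6, which is strictly positive.
Answer: DIVERGES — positive cycle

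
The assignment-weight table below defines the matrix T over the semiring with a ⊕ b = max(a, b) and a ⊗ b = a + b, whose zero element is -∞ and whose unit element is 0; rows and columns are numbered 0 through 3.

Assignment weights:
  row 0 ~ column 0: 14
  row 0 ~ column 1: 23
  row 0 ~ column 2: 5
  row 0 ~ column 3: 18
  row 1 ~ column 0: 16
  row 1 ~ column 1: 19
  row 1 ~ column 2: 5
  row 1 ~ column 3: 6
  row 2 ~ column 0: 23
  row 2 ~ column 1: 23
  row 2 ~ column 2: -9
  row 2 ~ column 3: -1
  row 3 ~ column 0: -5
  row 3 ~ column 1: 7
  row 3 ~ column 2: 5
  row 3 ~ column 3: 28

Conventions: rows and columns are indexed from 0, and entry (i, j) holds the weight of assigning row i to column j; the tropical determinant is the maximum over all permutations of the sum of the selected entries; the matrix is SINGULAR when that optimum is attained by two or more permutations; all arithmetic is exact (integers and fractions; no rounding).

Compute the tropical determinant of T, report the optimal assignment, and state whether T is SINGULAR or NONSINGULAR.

σ = (0, 1, 2, 3): 14 + 19 + (-9) + 28 = 52
σ = (0, 1, 3, 2): 14 + 19 + (-1) + 5 = 37
σ = (0, 2, 1, 3): 14 + 5 + 23 + 28 = 70
σ = (0, 2, 3, 1): 14 + 5 + (-1) + 7 = 25
σ = (0, 3, 1, 2): 14 + 6 + 23 + 5 = 48
σ = (0, 3, 2, 1): 14 + 6 + (-9) + 7 = 18
σ = (1, 0, 2, 3): 23 + 16 + (-9) + 28 = 58
σ = (1, 0, 3, 2): 23 + 16 + (-1) + 5 = 43
σ = (1, 2, 0, 3): 23 + 5 + 23 + 28 = 79
σ = (1, 2, 3, 0): 23 + 5 + (-1) + (-5) = 22
σ = (1, 3, 0, 2): 23 + 6 + 23 + 5 = 57
σ = (1, 3, 2, 0): 23 + 6 + (-9) + (-5) = 15
σ = (2, 0, 1, 3): 5 + 16 + 23 + 28 = 72
σ = (2, 0, 3, 1): 5 + 16 + (-1) + 7 = 27
σ = (2, 1, 0, 3): 5 + 19 + 23 + 28 = 75
σ = (2, 1, 3, 0): 5 + 19 + (-1) + (-5) = 18
σ = (2, 3, 0, 1): 5 + 6 + 23 + 7 = 41
σ = (2, 3, 1, 0): 5 + 6 + 23 + (-5) = 29
σ = (3, 0, 1, 2): 18 + 16 + 23 + 5 = 62
σ = (3, 0, 2, 1): 18 + 16 + (-9) + 7 = 32
σ = (3, 1, 0, 2): 18 + 19 + 23 + 5 = 65
σ = (3, 1, 2, 0): 18 + 19 + (-9) + (-5) = 23
σ = (3, 2, 0, 1): 18 + 5 + 23 + 7 = 53
σ = (3, 2, 1, 0): 18 + 5 + 23 + (-5) = 41
Optimal value attained by: σ = (1, 2, 0, 3).
Answer: det⊕(T) = 79; verdict: NONSINGULAR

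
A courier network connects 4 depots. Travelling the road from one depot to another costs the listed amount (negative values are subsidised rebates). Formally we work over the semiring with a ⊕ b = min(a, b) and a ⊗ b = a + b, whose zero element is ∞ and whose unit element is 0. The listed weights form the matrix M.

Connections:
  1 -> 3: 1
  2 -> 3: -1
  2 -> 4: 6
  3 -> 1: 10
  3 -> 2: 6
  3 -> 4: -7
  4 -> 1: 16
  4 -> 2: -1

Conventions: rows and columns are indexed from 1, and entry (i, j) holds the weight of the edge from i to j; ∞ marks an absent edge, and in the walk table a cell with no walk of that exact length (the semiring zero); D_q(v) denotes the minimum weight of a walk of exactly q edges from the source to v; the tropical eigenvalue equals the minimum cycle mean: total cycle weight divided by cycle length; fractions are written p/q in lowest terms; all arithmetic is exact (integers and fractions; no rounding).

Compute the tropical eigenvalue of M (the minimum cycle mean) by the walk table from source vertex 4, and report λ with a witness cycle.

q=0: [∞, ∞, ∞, 0]
q=1: [16, -1, ∞, ∞]
q=2: [∞, ∞, -2, 5]
q=3: [8, 4, ∞, -9]
q=4: [7, -10, 3, 10]
Optimal cycle mean attained by: cycle 2->3->4->2, total (-1) + (-7) + (-1), length 3.
Answer: λ = -3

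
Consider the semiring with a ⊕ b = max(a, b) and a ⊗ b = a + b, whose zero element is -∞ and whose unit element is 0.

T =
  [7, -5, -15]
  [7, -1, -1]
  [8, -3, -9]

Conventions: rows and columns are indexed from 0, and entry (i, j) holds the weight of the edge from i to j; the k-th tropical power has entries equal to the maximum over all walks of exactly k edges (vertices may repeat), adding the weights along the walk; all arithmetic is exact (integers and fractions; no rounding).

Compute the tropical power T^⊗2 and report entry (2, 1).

T^⊗2:
  [14, 2, -6]
  [14, 2, -2]
  [15, 3, -4]
Key observation: the optimum is the walk 2->0->1, with weight 8 + (-5) = 3.
Optimal value attained by: walk 2->0->1.
Answer: (T^⊗2)[2][1] = 3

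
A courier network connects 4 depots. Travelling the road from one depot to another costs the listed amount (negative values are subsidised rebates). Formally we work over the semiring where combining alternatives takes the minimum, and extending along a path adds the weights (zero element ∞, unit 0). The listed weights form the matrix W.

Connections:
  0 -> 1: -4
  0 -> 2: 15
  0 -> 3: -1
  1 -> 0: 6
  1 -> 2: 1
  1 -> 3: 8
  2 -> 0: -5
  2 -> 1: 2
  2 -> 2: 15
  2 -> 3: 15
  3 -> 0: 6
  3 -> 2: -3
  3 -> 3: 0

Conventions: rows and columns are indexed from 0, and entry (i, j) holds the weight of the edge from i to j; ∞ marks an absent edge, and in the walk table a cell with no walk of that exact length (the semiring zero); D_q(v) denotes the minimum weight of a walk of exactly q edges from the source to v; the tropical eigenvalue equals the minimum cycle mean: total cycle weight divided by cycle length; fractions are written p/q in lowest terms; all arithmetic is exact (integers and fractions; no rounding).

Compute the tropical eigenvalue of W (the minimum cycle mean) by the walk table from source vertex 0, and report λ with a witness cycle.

q=0: [0, ∞, ∞, ∞]
q=1: [∞, -4, 15, -1]
q=2: [2, 17, -4, -1]
q=3: [-9, -2, -4, -1]
q=4: [-9, -13, -4, -10]
Optimal cycle mean attained by: cycle 0->3->2->0, total (-1) + (-3) + (-5), length 3.
Answer: λ = -3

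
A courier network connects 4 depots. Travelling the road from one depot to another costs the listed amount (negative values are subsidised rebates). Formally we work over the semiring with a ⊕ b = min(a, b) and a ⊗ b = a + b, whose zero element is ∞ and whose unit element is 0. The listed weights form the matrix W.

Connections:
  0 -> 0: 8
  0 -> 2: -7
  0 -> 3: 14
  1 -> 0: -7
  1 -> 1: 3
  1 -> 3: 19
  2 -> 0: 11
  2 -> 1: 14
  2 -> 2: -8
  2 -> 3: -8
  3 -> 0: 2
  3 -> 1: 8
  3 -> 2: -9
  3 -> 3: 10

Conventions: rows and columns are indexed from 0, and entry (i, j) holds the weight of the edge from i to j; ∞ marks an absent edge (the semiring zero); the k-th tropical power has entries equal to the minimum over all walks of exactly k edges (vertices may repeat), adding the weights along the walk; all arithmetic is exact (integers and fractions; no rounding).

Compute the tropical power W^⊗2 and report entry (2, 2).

W^⊗2:
  [4, 7, -15, -15]
  [-4, 6, -14, 7]
  [-6, 0, -17, -16]
  [1, 5, -17, -17]
Key observation: the optimum is the walk 2->3->2, with weight (-8) + (-9) = -17.
Optimal value attained by: walk 2->3->2.
Answer: (W^⊗2)[2][2] = -17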